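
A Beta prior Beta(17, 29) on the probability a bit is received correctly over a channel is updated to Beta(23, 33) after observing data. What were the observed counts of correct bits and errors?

Under Beta–binomial conjugacy the posterior parameters are (α+s, β+f).
Match parameters: s=23−17=6, f=33−29=4.

6 correct bits and 4 errors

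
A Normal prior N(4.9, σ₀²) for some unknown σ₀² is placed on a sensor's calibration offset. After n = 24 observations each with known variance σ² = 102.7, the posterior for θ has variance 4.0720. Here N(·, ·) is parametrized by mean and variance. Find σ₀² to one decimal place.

σ₀² = 84.1

Posterior precision equals prior precision plus data precision: 1/σ_n² = 1/σ₀² + n/σ².
So 1/σ₀² = 1/4.0720 − 24/102.7 = 0.245580 − 0.233690 = 0.011890.
Hence σ₀² = 1/0.011890 ≈ 84.1.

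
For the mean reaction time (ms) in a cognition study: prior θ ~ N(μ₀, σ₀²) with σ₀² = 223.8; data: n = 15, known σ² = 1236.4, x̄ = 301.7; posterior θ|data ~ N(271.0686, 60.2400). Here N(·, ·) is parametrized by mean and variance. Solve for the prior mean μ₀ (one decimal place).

The posterior mean is a precision-weighted average: μ_n = (τ₀μ₀ + τ_data·x̄)/(τ₀+τ_data), with τ₀=1/σ₀² and τ_data=n/σ².
Here τ₀ = 1/223.8 = 0.004468 and τ_data = 15/1236.4 = 0.012132, so τ_n = 0.016600.
Rearranging for μ₀: μ₀ = (μ_n·τ_n − τ_data·x̄)/τ₀ = (271.0686·0.016600 − 0.012132·301.7) / 0.004468 = 0.839514/0.004468 ≈ 187.9.

μ₀ = 187.9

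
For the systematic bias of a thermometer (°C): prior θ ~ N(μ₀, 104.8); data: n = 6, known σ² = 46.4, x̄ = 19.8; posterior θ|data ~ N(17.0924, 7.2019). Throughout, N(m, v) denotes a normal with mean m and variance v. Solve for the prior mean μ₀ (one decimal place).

μ₀ = -19.6

The posterior mean is a precision-weighted average: μ_n = (τ₀μ₀ + τ_data·x̄)/(τ₀+τ_data), with τ₀=1/σ₀² and τ_data=n/σ².
Here τ₀ = 1/104.8 = 0.009542 and τ_data = 6/46.4 = 0.129310, so τ_n = 0.138852.
Rearranging for μ₀: μ₀ = (μ_n·τ_n − τ_data·x̄)/τ₀ = (17.0924·0.138852 − 0.129310·19.8) / 0.009542 = -0.187024/0.009542 ≈ -19.6.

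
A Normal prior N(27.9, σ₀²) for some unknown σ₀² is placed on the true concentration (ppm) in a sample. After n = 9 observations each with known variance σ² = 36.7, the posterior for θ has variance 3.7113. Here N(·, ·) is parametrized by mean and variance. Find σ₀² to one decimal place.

σ₀² = 41.3

Posterior precision equals prior precision plus data precision: 1/σ_n² = 1/σ₀² + n/σ².
So 1/σ₀² = 1/3.7113 − 9/36.7 = 0.269447 − 0.245232 = 0.024215.
Hence σ₀² = 1/0.024215 ≈ 41.3.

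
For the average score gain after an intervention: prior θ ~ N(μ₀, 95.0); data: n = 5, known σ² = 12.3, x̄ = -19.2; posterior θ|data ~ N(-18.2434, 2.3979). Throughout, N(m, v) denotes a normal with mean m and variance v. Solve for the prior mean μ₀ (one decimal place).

μ₀ = 18.7

With known observation variance, the Normal–Normal posterior has precision τ_n = τ₀ + n/σ² and mean μ_n = (τ₀μ₀ + (n/σ²)x̄)/τ_n.
Here τ₀ = 1/95.0 = 0.010526 and τ_data = 5/12.3 = 0.406504, so τ_n = 0.417030.
Rearranging for μ₀: μ₀ = (μ_n·τ_n − τ_data·x̄)/τ₀ = (-18.2434·0.417030 − 0.406504·-19.2) / 0.010526 = 0.196832/0.010526 ≈ 18.7.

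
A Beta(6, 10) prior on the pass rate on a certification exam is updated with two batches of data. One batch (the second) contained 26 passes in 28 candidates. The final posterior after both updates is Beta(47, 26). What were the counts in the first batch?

Sequential conjugate updates are equivalent to a single update on the pooled data, so total successes = posterior α − prior α and total failures = posterior β − prior β.
Total across both batches: 47−6=41 passes, 26−10=16 failures.
Subtract the second batch: 41−26=15 passes and 16−2=14 failures.

15 passes and 14 failures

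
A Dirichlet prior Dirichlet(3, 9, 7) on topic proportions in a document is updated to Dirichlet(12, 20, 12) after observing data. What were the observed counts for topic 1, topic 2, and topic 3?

For a Dirichlet(α) prior with multinomial counts c, the posterior is Dirichlet(α + c) componentwise.
Counts are posterior − prior componentwise: 12−3=9, 20−9=11, 12−7=5.

counts (9, 11, 5)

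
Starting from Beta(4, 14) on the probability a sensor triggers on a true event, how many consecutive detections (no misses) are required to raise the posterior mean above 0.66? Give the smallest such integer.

After k detections and 0 misses the posterior is Beta(4+k, 14), with mean (4+k)/(4+14+k).
Set (4+k)/(18+k) > 0.66 and solve: k > (0.66·18 − 4)/(1 − 0.66) = 23.176.
The smallest integer exceeding 23.176 is 24, and checking k=24: (28)/(42) = 0.6667 > 0.66.

k = 24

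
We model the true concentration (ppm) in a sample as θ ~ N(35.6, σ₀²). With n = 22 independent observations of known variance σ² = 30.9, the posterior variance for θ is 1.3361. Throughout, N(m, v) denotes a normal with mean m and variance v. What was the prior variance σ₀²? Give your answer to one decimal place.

σ₀² = 27.4

For the Normal–Normal model with known σ², precisions add: τ_n = τ₀ + n/σ².
So 1/σ₀² = 1/1.3361 − 22/30.9 = 0.748447 − 0.711974 = 0.036473.
Hence σ₀² = 1/0.036473 ≈ 27.4.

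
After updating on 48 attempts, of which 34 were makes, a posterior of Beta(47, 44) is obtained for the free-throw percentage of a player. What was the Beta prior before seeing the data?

Under Beta–binomial conjugacy the posterior parameters are (a+s, b+f).
So a = 47 − 34 = 13 and b = 44 − 14 = 30.

Beta(13, 30)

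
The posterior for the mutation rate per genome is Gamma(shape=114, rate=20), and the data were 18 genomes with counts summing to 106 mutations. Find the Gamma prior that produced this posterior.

A Gamma(α, β) prior (rate parametrization) on a Poisson rate with n observations summing to S gives posterior Gamma(α+S, β+n).
So α = 114 − 106 = 8 and β = 20 − 18 = 2.

Gamma(shape=8, rate=2)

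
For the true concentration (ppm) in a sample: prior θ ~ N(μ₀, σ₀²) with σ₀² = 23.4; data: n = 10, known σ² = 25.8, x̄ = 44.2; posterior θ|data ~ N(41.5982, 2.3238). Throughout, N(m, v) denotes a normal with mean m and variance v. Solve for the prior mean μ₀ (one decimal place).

With known observation variance, the Normal–Normal posterior has precision τ_n = τ₀ + n/σ² and mean μ_n = (τ₀μ₀ + (n/σ²)x̄)/τ_n.
Here τ₀ = 1/23.4 = 0.042735 and τ_data = 10/25.8 = 0.387597, so τ_n = 0.430332.
Rearranging for μ₀: μ₀ = (μ_n·τ_n − τ_data·x̄)/τ₀ = (41.5982·0.430332 − 0.387597·44.2) / 0.042735 = 0.769249/0.042735 ≈ 18.0.

μ₀ = 18.0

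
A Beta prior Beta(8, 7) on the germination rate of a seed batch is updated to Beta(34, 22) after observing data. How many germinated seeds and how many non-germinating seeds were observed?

Beta is conjugate to the binomial likelihood: posterior = Beta(α+s, β+f).
So s = 34 − 8 = 26 and f = 22 − 7 = 15.

26 germinated seeds and 15 non-germinating seeds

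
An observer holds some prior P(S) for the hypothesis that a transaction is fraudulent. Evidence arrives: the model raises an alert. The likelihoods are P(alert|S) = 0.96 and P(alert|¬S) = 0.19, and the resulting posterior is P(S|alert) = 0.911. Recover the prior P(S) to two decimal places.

P(S) = 0.67

Bayes' rule in odds form gives O(S|E) = O(S)·[P(E|S)/P(E|¬S)], hence O(S) = O(S|E)/LR.
Posterior odds = 0.911/(1−0.911) = 10.2360. LR = 0.96/0.19 = 5.0526.
Prior odds = 10.2360/5.0526 = 2.0259, so P(S) = 2.0259/(1+2.0259) ≈ 0.67.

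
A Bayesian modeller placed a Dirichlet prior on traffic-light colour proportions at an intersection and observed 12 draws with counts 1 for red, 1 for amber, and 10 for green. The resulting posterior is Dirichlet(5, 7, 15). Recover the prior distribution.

For a Dirichlet(α) prior with multinomial counts c, the posterior is Dirichlet(α + c) componentwise.
Subtract each count from the matching posterior parameter: 5−1=4, 7−1=6, 15−10=5.

Dirichlet(4, 6, 5)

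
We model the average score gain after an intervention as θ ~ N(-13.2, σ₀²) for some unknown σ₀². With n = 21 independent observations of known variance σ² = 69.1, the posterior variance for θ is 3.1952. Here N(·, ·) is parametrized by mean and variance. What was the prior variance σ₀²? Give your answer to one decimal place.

σ₀² = 110.4

For the Normal–Normal model with known σ², precisions add: τ_n = τ₀ + n/σ².
So 1/σ₀² = 1/3.1952 − 21/69.1 = 0.312969 − 0.303907 = 0.009062.
Hence σ₀² = 1/0.009062 ≈ 110.4.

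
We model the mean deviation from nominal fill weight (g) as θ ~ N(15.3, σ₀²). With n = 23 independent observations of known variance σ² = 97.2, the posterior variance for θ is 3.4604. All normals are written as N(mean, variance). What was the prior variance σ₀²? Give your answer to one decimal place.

σ₀² = 19.1

Posterior precision equals prior precision plus data precision: 1/σ_n² = 1/σ₀² + n/σ².
So 1/σ₀² = 1/3.4604 − 23/97.2 = 0.288984 − 0.236626 = 0.052358.
Hence σ₀² = 1/0.052358 ≈ 19.1.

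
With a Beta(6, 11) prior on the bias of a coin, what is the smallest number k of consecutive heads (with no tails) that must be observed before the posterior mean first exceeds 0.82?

k = 45

After k heads and 0 tails the posterior is Beta(6+k, 11), with mean (6+k)/(6+11+k).
Set (6+k)/(17+k) > 0.82 and solve: k > (0.82·17 − 6)/(1 − 0.82) = 44.111.
The smallest integer exceeding 44.111 is 45.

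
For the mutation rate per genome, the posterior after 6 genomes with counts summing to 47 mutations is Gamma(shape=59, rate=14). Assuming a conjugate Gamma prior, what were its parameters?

Gamma(shape=12, rate=8)

A Gamma(α, β) prior (rate parametrization) on a Poisson rate with n observations summing to S gives posterior Gamma(α+S, β+n).
So α = 59 − 47 = 12 and β = 14 − 6 = 8.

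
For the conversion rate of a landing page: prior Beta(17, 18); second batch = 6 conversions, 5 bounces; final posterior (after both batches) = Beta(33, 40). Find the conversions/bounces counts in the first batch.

Because Beta–binomial updating is additive in the counts, the combined data contributed (α_post−α_prior, β_post−β_prior) successes and failures.
Total across both batches: 33−17=16 conversions, 40−18=22 bounces.
Subtract the second batch: 16−6=10 conversions and 22−5=17 bounces.

10 conversions and 17 bounces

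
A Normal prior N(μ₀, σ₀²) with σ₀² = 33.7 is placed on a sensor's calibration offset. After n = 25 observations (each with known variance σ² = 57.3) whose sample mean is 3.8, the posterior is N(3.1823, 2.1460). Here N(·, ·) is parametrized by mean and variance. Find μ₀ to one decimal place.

μ₀ = -5.9

The posterior mean is a precision-weighted average: μ_n = (τ₀μ₀ + τ_data·x̄)/(τ₀+τ_data), with τ₀=1/σ₀² and τ_data=n/σ².
Here τ₀ = 1/33.7 = 0.029674 and τ_data = 25/57.3 = 0.436300, so τ_n = 0.465974.
Rearranging for μ₀: μ₀ = (μ_n·τ_n − τ_data·x̄)/τ₀ = (3.1823·0.465974 − 0.436300·3.8) / 0.029674 = -0.175071/0.029674 ≈ -5.9.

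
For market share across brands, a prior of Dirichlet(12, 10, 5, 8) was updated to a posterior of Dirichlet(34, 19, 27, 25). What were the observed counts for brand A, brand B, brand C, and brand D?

counts (22, 9, 22, 17)

For a Dirichlet(α) prior with multinomial counts c, the posterior is Dirichlet(α + c) componentwise.
Counts are posterior − prior componentwise: 34−12=22, 19−10=9, 27−5=22, 25−8=17.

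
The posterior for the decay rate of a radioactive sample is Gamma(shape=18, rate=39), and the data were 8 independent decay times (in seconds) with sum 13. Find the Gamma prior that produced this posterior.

For an exponential likelihood with a Gamma(α, β) prior on the rate, n observations with total T give posterior Gamma(α+n, β+T).
So α = 18 − 8 = 10 and β = 39 − 13 = 26.

Gamma(shape=10, rate=26)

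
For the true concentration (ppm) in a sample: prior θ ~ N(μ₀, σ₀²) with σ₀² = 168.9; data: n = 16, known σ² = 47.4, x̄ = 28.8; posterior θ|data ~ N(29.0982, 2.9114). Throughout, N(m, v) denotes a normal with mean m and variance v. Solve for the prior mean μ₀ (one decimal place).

μ₀ = 46.1

With known observation variance, the Normal–Normal posterior has precision τ_n = τ₀ + n/σ² and mean μ_n = (τ₀μ₀ + (n/σ²)x̄)/τ_n.
Here τ₀ = 1/168.9 = 0.005921 and τ_data = 16/47.4 = 0.337553, so τ_n = 0.343474.
Rearranging for μ₀: μ₀ = (μ_n·τ_n − τ_data·x̄)/τ₀ = (29.0982·0.343474 − 0.337553·28.8) / 0.005921 = 0.272949/0.005921 ≈ 46.1.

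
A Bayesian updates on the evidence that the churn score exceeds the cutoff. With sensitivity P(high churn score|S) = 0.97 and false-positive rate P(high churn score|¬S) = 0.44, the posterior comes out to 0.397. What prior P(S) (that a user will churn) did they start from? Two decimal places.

In odds form, posterior odds = prior odds × likelihood ratio, so prior odds = posterior odds ÷ LR.
Posterior odds = 0.397/(1−0.397) = 0.6584. LR = 0.97/0.44 = 2.2045.
Prior odds = 0.6584/2.2045 = 0.2987, so P(S) = 0.2987/(1+0.2987) ≈ 0.23.

P(S) = 0.23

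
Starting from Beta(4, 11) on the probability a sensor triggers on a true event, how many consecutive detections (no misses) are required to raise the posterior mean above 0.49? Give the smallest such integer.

k = 7

After k detections and 0 misses the posterior is Beta(4+k, 11), with mean (4+k)/(4+11+k).
Set (4+k)/(15+k) > 0.49 and solve: k > (0.49·15 − 4)/(1 − 0.49) = 6.569.
The smallest integer exceeding 6.569 is 7, and checking k=7: (11)/(22) = 0.5000 > 0.49.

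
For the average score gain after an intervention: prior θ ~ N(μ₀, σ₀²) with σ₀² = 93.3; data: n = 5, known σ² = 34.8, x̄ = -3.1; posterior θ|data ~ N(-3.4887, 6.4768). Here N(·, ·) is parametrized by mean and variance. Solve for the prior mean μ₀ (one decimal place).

μ₀ = -8.7

With known observation variance, the Normal–Normal posterior has precision τ_n = τ₀ + n/σ² and mean μ_n = (τ₀μ₀ + (n/σ²)x̄)/τ_n.
Here τ₀ = 1/93.3 = 0.010718 and τ_data = 5/34.8 = 0.143678, so τ_n = 0.154396.
Rearranging for μ₀: μ₀ = (μ_n·τ_n − τ_data·x̄)/τ₀ = (-3.4887·0.154396 − 0.143678·-3.1) / 0.010718 = -0.093240/0.010718 ≈ -8.7.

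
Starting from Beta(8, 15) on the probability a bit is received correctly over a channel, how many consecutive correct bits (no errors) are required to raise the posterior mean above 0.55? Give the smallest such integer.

k = 11

After k correct bits and 0 errors the posterior is Beta(8+k, 15), with mean (8+k)/(8+15+k).
Set (8+k)/(23+k) > 0.55 and solve: k > (0.55·23 − 8)/(1 − 0.55) = 10.333.
The smallest integer exceeding 10.333 is 11, and checking k=11: (19)/(34) = 0.5588 > 0.55.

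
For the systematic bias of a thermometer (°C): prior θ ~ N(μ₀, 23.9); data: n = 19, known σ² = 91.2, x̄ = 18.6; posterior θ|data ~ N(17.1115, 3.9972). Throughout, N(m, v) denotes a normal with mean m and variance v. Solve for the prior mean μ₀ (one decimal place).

The posterior mean is a precision-weighted average: μ_n = (τ₀μ₀ + τ_data·x̄)/(τ₀+τ_data), with τ₀=1/σ₀² and τ_data=n/σ².
Here τ₀ = 1/23.9 = 0.041841 and τ_data = 19/91.2 = 0.208333, so τ_n = 0.250174.
Rearranging for μ₀: μ₀ = (μ_n·τ_n − τ_data·x̄)/τ₀ = (17.1115·0.250174 − 0.208333·18.6) / 0.041841 = 0.405859/0.041841 ≈ 9.7.

μ₀ = 9.7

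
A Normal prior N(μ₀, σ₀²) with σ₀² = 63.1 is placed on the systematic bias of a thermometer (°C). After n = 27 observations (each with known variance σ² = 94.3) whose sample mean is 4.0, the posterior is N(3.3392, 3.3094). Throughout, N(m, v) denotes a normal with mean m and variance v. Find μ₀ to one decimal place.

μ₀ = -8.6

With known observation variance, the Normal–Normal posterior has precision τ_n = τ₀ + n/σ² and mean μ_n = (τ₀μ₀ + (n/σ²)x̄)/τ_n.
Here τ₀ = 1/63.1 = 0.015848 and τ_data = 27/94.3 = 0.286320, so τ_n = 0.302168.
Rearranging for μ₀: μ₀ = (μ_n·τ_n − τ_data·x̄)/τ₀ = (3.3392·0.302168 − 0.286320·4.0) / 0.015848 = -0.136281/0.015848 ≈ -8.6.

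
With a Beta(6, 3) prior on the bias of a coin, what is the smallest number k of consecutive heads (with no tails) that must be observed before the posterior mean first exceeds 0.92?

k = 29

After k heads and 0 tails the posterior is Beta(6+k, 3), with mean (6+k)/(6+3+k).
Set (6+k)/(9+k) > 0.92 and solve: k > (0.92·9 − 6)/(1 − 0.92) = 28.500.
The smallest integer exceeding 28.500 is 29.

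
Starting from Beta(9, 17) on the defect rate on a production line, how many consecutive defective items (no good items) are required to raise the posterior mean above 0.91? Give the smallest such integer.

k = 163

After k defective items and 0 good items the posterior is Beta(9+k, 17), with mean (9+k)/(9+17+k).
Set (9+k)/(26+k) > 0.91 and solve: k > (0.91·26 − 9)/(1 − 0.91) = 162.889.
The smallest integer exceeding 162.889 is 163, and checking k=163: (172)/(189) = 0.9101 > 0.91.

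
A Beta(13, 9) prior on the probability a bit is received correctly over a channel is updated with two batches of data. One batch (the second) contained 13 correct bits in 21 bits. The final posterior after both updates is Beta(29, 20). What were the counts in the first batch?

Sequential conjugate updates are equivalent to a single update on the pooled data, so total successes = posterior α − prior α and total failures = posterior β − prior β.
Total across both batches: 29−13=16 correct bits, 20−9=11 errors.
Subtract the second batch: 16−13=3 correct bits and 11−8=3 errors.

3 correct bits and 3 errors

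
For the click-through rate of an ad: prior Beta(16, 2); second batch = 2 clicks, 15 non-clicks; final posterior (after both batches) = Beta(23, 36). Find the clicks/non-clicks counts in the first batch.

5 clicks and 19 non-clicks

Because Beta–binomial updating is additive in the counts, the combined data contributed (α_post−α_prior, β_post−β_prior) successes and failures.
Total across both batches: 23−16=7 clicks, 36−2=34 non-clicks.
Subtract the second batch: 7−2=5 clicks and 34−15=19 non-clicks.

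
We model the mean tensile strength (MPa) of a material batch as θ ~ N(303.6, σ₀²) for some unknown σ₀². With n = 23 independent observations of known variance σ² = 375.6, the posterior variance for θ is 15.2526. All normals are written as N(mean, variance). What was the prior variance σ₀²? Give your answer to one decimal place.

σ₀² = 231.1

Posterior precision equals prior precision plus data precision: 1/σ_n² = 1/σ₀² + n/σ².
So 1/σ₀² = 1/15.2526 − 23/375.6 = 0.065563 − 0.061235 = 0.004328.
Hence σ₀² = 1/0.004328 ≈ 231.1.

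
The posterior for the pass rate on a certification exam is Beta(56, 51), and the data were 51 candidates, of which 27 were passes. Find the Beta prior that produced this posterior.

Under Beta–binomial conjugacy the posterior parameters are (a+s, b+f).
Subtract the data counts: 56−27=29, 51−24=27.

Beta(29, 27)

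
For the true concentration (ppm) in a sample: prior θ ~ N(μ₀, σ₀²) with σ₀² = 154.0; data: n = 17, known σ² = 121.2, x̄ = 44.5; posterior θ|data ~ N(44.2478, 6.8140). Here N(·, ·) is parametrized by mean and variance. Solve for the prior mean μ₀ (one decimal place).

μ₀ = 38.8

The posterior mean is a precision-weighted average: μ_n = (τ₀μ₀ + τ_data·x̄)/(τ₀+τ_data), with τ₀=1/σ₀² and τ_data=n/σ².
Here τ₀ = 1/154.0 = 0.006494 and τ_data = 17/121.2 = 0.140264, so τ_n = 0.146758.
Rearranging for μ₀: μ₀ = (μ_n·τ_n − τ_data·x̄)/τ₀ = (44.2478·0.146758 − 0.140264·44.5) / 0.006494 = 0.251971/0.006494 ≈ 38.8.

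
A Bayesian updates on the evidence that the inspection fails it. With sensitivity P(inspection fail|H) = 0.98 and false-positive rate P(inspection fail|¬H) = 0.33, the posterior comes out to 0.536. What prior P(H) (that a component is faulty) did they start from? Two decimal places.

In odds form, posterior odds = prior odds × likelihood ratio, so prior odds = posterior odds ÷ LR.
Posterior odds = 0.536/(1−0.536) = 1.1552. LR = 0.98/0.33 = 2.9697.
Prior odds = 1.1552/2.9697 = 0.3890, so P(H) = 0.3890/(1+0.3890) ≈ 0.28.

P(H) = 0.28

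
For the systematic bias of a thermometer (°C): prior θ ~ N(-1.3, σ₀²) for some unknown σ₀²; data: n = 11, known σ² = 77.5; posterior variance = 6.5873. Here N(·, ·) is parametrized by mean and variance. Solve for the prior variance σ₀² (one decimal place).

σ₀² = 101.3

Posterior precision equals prior precision plus data precision: 1/σ_n² = 1/σ₀² + n/σ².
So 1/σ₀² = 1/6.5873 − 11/77.5 = 0.151807 − 0.141935 = 0.009872.
Hence σ₀² = 1/0.009872 ≈ 101.3.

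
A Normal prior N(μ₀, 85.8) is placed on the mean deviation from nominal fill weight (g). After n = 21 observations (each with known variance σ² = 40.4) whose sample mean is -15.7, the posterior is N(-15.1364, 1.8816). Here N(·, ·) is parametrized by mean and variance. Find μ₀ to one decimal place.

With known observation variance, the Normal–Normal posterior has precision τ_n = τ₀ + n/σ² and mean μ_n = (τ₀μ₀ + (n/σ²)x̄)/τ_n.
Here τ₀ = 1/85.8 = 0.011655 and τ_data = 21/40.4 = 0.519802, so τ_n = 0.531457.
Rearranging for μ₀: μ₀ = (μ_n·τ_n − τ_data·x̄)/τ₀ = (-15.1364·0.531457 − 0.519802·-15.7) / 0.011655 = 0.116546/0.011655 ≈ 10.0.

μ₀ = 10.0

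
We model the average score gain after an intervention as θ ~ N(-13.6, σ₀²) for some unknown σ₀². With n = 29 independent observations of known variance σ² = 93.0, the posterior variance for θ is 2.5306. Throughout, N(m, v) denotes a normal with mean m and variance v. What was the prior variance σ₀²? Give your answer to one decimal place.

σ₀² = 12.0

Posterior precision equals prior precision plus data precision: 1/σ_n² = 1/σ₀² + n/σ².
So 1/σ₀² = 1/2.5306 − 29/93.0 = 0.395163 − 0.311828 = 0.083335.
Hence σ₀² = 1/0.083335 ≈ 12.0.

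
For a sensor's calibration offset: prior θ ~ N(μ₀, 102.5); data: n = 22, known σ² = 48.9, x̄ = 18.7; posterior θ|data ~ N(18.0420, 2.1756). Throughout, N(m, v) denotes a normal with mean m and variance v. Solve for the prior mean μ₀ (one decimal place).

With known observation variance, the Normal–Normal posterior has precision τ_n = τ₀ + n/σ² and mean μ_n = (τ₀μ₀ + (n/σ²)x̄)/τ_n.
Here τ₀ = 1/102.5 = 0.009756 and τ_data = 22/48.9 = 0.449898, so τ_n = 0.459654.
Rearranging for μ₀: μ₀ = (μ_n·τ_n − τ_data·x̄)/τ₀ = (18.0420·0.459654 − 0.449898·18.7) / 0.009756 = -0.120015/0.009756 ≈ -12.3.

μ₀ = -12.3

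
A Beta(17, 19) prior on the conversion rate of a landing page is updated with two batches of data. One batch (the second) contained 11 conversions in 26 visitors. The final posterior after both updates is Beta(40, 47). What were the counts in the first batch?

12 conversions and 13 bounces

Because Beta–binomial updating is additive in the counts, the combined data contributed (α_post−α_prior, β_post−β_prior) successes and failures.
Total across both batches: 40−17=23 conversions, 47−19=28 bounces.
Subtract the second batch: 23−11=12 conversions and 28−15=13 bounces.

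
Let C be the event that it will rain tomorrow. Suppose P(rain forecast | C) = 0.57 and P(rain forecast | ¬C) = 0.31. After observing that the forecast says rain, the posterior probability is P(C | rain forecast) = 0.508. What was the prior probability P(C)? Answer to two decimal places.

In odds form, posterior odds = prior odds × likelihood ratio, so prior odds = posterior odds ÷ LR.
Posterior odds = 0.508/(1−0.508) = 1.0325. LR = 0.57/0.31 = 1.8387.
Prior odds = 1.0325/1.8387 = 0.5615, so P(C) = 0.5615/(1+0.5615) ≈ 0.36.

P(C) = 0.36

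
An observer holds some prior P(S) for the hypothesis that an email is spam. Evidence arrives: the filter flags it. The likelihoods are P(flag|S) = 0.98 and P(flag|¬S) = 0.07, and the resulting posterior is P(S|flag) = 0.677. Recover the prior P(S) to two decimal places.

Bayes' rule in odds form gives O(S|E) = O(S)·[P(E|S)/P(E|¬S)], hence O(S) = O(S|E)/LR.
Posterior odds = 0.677/(1−0.677) = 2.0960. LR = 0.98/0.07 = 14.0000.
Prior odds = 2.0960/14.0000 = 0.1497, so P(S) = 0.1497/(1+0.1497) ≈ 0.13.

P(S) = 0.13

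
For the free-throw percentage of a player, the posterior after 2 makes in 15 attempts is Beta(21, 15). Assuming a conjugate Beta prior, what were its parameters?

Beta(19, 2)

A Beta(a, b) prior with s successes and f failures in binomial data gives a Beta(a+s, b+f) posterior.
So a = 21 − 2 = 19 and b = 15 − 13 = 2.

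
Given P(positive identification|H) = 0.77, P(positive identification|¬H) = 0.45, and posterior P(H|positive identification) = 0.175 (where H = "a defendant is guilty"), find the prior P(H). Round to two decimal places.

Bayes' rule in odds form gives O(H|E) = O(H)·[P(E|H)/P(E|¬H)], hence O(H) = O(H|E)/LR.
Posterior odds = 0.175/(1−0.175) = 0.2121. LR = 0.77/0.45 = 1.7111.
Prior odds = 0.2121/1.7111 = 0.1240, so P(H) = 0.1240/(1+0.1240) ≈ 0.11.

P(H) = 0.11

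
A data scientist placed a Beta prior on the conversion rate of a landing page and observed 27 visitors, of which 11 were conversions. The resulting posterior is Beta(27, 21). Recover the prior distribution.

Under Beta–binomial conjugacy the posterior parameters are (a+s, b+f).
Subtract the data counts: 27−11=16, 21−16=5.

Beta(16, 5)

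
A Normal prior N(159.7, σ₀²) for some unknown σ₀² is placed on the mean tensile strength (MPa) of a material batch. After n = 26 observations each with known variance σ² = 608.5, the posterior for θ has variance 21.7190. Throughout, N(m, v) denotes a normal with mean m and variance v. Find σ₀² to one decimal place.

σ₀² = 301.7

Posterior precision equals prior precision plus data precision: 1/σ_n² = 1/σ₀² + n/σ².
So 1/σ₀² = 1/21.7190 − 26/608.5 = 0.046043 − 0.042728 = 0.003315.
Hence σ₀² = 1/0.003315 ≈ 301.7.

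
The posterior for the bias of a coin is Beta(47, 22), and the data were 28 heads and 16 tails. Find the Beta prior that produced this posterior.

A Beta(α, β) prior with s successes and f failures in binomial data gives a Beta(α+s, β+f) posterior.
So α = 47 − 28 = 19 and β = 22 − 16 = 6.

Beta(19, 6)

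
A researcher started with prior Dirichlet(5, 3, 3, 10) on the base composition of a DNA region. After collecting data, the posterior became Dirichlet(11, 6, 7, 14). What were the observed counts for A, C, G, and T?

For a Dirichlet(α) prior with multinomial counts c, the posterior is Dirichlet(α + c) componentwise.
Counts are posterior − prior componentwise: 11−5=6, 6−3=3, 7−3=4, 14−10=4.

counts (6, 3, 4, 4)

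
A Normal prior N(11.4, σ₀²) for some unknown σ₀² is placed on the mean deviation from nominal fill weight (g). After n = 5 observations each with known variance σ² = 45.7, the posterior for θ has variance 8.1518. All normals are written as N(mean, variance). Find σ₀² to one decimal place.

For the Normal–Normal model with known σ², precisions add: τ_n = τ₀ + n/σ².
So 1/σ₀² = 1/8.1518 − 5/45.7 = 0.122672 − 0.109409 = 0.013263.
Hence σ₀² = 1/0.013263 ≈ 75.4.

σ₀² = 75.4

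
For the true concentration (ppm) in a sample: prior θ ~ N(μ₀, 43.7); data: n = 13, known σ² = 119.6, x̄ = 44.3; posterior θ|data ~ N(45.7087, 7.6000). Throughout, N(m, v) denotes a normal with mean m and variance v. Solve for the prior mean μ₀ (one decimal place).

μ₀ = 52.4

The posterior mean is a precision-weighted average: μ_n = (τ₀μ₀ + τ_data·x̄)/(τ₀+τ_data), with τ₀=1/σ₀² and τ_data=n/σ².
Here τ₀ = 1/43.7 = 0.022883 and τ_data = 13/119.6 = 0.108696, so τ_n = 0.131579.
Rearranging for μ₀: μ₀ = (μ_n·τ_n − τ_data·x̄)/τ₀ = (45.7087·0.131579 − 0.108696·44.3) / 0.022883 = 1.199072/0.022883 ≈ 52.4.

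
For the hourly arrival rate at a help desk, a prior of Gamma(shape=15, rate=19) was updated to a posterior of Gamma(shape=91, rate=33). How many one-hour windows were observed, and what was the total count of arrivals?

n = 14 one-hour windows with total 76 arrivals

Gamma–Poisson conjugacy: posterior shape = α + Σxᵢ, posterior rate = β + n.
Matching: Σxᵢ = 91 − 15 = 76 and n = 33 − 19 = 14.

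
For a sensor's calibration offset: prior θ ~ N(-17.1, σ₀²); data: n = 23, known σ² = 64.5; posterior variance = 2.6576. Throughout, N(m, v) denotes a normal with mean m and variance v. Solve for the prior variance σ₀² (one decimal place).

σ₀² = 50.8

Posterior precision equals prior precision plus data precision: 1/σ_n² = 1/σ₀² + n/σ².
So 1/σ₀² = 1/2.6576 − 23/64.5 = 0.376279 − 0.356589 = 0.019690.
Hence σ₀² = 1/0.019690 ≈ 50.8.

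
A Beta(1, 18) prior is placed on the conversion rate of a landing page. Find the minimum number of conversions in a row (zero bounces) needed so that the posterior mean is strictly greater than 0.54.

After k conversions and 0 bounces the posterior is Beta(1+k, 18), with mean (1+k)/(1+18+k).
Set (1+k)/(19+k) > 0.54 and solve: k > (0.54·19 − 1)/(1 − 0.54) = 20.130.
The smallest integer exceeding 20.130 is 21, and checking k=21: (22)/(40) = 0.5500 > 0.54.

k = 21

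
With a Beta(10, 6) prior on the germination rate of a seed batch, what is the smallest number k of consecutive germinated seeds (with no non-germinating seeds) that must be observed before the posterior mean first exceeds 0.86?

k = 27

After k germinated seeds and 0 non-germinating seeds the posterior is Beta(10+k, 6), with mean (10+k)/(10+6+k).
Set (10+k)/(16+k) > 0.86 and solve: k > (0.86·16 − 10)/(1 − 0.86) = 26.857.
The smallest integer exceeding 26.857 is 27.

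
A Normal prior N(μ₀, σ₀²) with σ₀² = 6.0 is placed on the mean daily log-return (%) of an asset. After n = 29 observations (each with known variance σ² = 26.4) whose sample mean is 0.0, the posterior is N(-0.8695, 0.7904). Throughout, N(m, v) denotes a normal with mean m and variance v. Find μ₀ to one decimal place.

μ₀ = -6.6

The posterior mean is a precision-weighted average: μ_n = (τ₀μ₀ + τ_data·x̄)/(τ₀+τ_data), with τ₀=1/σ₀² and τ_data=n/σ².
Here τ₀ = 1/6.0 = 0.166667 and τ_data = 29/26.4 = 1.098485, so τ_n = 1.265152.
Rearranging for μ₀: μ₀ = (μ_n·τ_n − τ_data·x̄)/τ₀ = (-0.8695·1.265152 − 1.098485·0.0) / 0.166667 = -1.100050/0.166667 ≈ -6.6.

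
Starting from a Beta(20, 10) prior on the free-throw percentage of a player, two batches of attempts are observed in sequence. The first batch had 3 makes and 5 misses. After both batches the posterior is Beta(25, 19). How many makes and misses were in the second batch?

2 makes and 4 misses

Sequential conjugate updates are equivalent to a single update on the pooled data, so total successes = posterior α − prior α and total failures = posterior β − prior β.
Total across both batches: 25−20=5 makes, 19−10=9 misses.
Subtract the first batch: 5−3=2 makes and 9−5=4 misses.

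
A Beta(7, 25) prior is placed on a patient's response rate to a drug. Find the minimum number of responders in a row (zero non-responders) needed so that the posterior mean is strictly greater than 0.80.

After k responders and 0 non-responders the posterior is Beta(7+k, 25), with mean (7+k)/(7+25+k).
Set (7+k)/(32+k) > 0.80 and solve: k > (0.80·32 − 7)/(1 − 0.80) = 93.000.
The smallest integer exceeding 93.000 is 94, and checking k=94: (101)/(126) = 0.8016 > 0.80.

k = 94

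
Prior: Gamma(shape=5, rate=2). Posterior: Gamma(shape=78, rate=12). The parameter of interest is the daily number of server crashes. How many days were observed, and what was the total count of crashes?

n = 10 days with total 73 crashes

A Gamma(α, β) prior (rate parametrization) on a Poisson rate with n observations summing to S gives posterior Gamma(α+S, β+n).
Matching: Σxᵢ = 78 − 5 = 73 and n = 12 − 2 = 10.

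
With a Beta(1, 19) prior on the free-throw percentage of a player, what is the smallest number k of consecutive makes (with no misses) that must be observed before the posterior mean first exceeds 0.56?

k = 24

After k makes and 0 misses the posterior is Beta(1+k, 19), with mean (1+k)/(1+19+k).
Set (1+k)/(20+k) > 0.56 and solve: k > (0.56·20 − 1)/(1 − 0.56) = 23.182.
The smallest integer exceeding 23.182 is 24.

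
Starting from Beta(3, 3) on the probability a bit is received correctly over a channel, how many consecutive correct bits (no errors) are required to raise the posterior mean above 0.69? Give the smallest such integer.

k = 4

After k correct bits and 0 errors the posterior is Beta(3+k, 3), with mean (3+k)/(3+3+k).
Set (3+k)/(6+k) > 0.69 and solve: k > (0.69·6 − 3)/(1 − 0.69) = 3.677.
The smallest integer exceeding 3.677 is 4, and checking k=4: (7)/(10) = 0.7000 > 0.69.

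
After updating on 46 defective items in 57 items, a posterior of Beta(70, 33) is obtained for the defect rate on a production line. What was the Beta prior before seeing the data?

Beta is conjugate to the binomial likelihood: posterior = Beta(α+s, β+f).
Subtract the data counts: 70−46=24, 33−11=22.

Beta(24, 22)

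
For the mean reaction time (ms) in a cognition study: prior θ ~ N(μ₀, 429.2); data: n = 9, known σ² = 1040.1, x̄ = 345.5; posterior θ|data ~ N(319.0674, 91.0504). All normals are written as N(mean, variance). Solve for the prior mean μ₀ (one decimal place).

μ₀ = 220.9

With known observation variance, the Normal–Normal posterior has precision τ_n = τ₀ + n/σ² and mean μ_n = (τ₀μ₀ + (n/σ²)x̄)/τ_n.
Here τ₀ = 1/429.2 = 0.002330 and τ_data = 9/1040.1 = 0.008653, so τ_n = 0.010983.
Rearranging for μ₀: μ₀ = (μ_n·τ_n − τ_data·x̄)/τ₀ = (319.0674·0.010983 − 0.008653·345.5) / 0.002330 = 0.514706/0.002330 ≈ 220.9.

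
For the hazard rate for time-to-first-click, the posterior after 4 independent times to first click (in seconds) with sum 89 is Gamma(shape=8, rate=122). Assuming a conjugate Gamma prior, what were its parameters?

Gamma–exponential conjugacy: posterior shape = α + n, posterior rate = β + Σtᵢ.
So α = 8 − 4 = 4 and β = 122 − 89 = 33.

Gamma(shape=4, rate=33)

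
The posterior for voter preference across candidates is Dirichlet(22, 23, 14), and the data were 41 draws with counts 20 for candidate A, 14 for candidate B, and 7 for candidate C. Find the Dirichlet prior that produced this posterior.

For a Dirichlet(α) prior with multinomial counts c, the posterior is Dirichlet(α + c) componentwise.
Subtract each count from the matching posterior parameter: 22−20=2, 23−14=9, 14−7=7.

Dirichlet(2, 9, 7)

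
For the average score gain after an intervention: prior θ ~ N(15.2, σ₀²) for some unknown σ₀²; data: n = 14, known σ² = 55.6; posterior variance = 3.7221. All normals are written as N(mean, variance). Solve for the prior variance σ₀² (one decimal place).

σ₀² = 59.3

For the Normal–Normal model with known σ², precisions add: τ_n = τ₀ + n/σ².
So 1/σ₀² = 1/3.7221 − 14/55.6 = 0.268666 − 0.251799 = 0.016867.
Hence σ₀² = 1/0.016867 ≈ 59.3.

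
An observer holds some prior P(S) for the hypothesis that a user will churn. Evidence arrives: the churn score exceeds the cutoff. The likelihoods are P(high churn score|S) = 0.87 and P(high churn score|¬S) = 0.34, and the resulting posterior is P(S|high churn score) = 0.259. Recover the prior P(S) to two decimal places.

P(S) = 0.12

Bayes' rule in odds form gives O(S|E) = O(S)·[P(E|S)/P(E|¬S)], hence O(S) = O(S|E)/LR.
Posterior odds = 0.259/(1−0.259) = 0.3495. LR = 0.87/0.34 = 2.5588.
Prior odds = 0.3495/2.5588 = 0.1366, so P(S) = 0.1366/(1+0.1366) ≈ 0.12.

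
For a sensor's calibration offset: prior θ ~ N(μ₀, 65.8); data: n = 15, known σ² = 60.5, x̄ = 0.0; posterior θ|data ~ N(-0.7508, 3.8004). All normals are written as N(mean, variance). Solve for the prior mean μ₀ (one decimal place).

With known observation variance, the Normal–Normal posterior has precision τ_n = τ₀ + n/σ² and mean μ_n = (τ₀μ₀ + (n/σ²)x̄)/τ_n.
Here τ₀ = 1/65.8 = 0.015198 and τ_data = 15/60.5 = 0.247934, so τ_n = 0.263132.
Rearranging for μ₀: μ₀ = (μ_n·τ_n − τ_data·x̄)/τ₀ = (-0.7508·0.263132 − 0.247934·0.0) / 0.015198 = -0.197560/0.015198 ≈ -13.0.

μ₀ = -13.0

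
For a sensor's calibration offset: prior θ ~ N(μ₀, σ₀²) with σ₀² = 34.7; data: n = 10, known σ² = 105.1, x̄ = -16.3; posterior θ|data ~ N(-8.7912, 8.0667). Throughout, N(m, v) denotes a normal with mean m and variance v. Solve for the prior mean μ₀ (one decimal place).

μ₀ = 16.0

With known observation variance, the Normal–Normal posterior has precision τ_n = τ₀ + n/σ² and mean μ_n = (τ₀μ₀ + (n/σ²)x̄)/τ_n.
Here τ₀ = 1/34.7 = 0.028818 and τ_data = 10/105.1 = 0.095147, so τ_n = 0.123965.
Rearranging for μ₀: μ₀ = (μ_n·τ_n − τ_data·x̄)/τ₀ = (-8.7912·0.123965 − 0.095147·-16.3) / 0.028818 = 0.461095/0.028818 ≈ 16.0.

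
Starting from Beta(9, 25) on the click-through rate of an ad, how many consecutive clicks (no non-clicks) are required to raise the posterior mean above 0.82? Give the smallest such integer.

After k clicks and 0 non-clicks the posterior is Beta(9+k, 25), with mean (9+k)/(9+25+k).
Set (9+k)/(34+k) > 0.82 and solve: k > (0.82·34 − 9)/(1 − 0.82) = 104.889.
The smallest integer exceeding 104.889 is 105, and checking k=105: (114)/(139) = 0.8201 > 0.82.

k = 105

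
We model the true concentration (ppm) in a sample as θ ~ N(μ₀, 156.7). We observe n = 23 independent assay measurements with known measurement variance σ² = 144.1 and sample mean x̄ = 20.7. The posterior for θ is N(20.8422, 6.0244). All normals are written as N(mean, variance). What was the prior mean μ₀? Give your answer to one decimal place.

The posterior mean is a precision-weighted average: μ_n = (τ₀μ₀ + τ_data·x̄)/(τ₀+τ_data), with τ₀=1/σ₀² and τ_data=n/σ².
Here τ₀ = 1/156.7 = 0.006382 and τ_data = 23/144.1 = 0.159611, so τ_n = 0.165993.
Rearranging for μ₀: μ₀ = (μ_n·τ_n − τ_data·x̄)/τ₀ = (20.8422·0.165993 − 0.159611·20.7) / 0.006382 = 0.155712/0.006382 ≈ 24.4.

μ₀ = 24.4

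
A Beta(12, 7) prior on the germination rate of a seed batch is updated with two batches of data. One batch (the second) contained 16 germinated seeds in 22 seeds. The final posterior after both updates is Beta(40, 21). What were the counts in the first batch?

12 germinated seeds and 8 non-germinating seeds

Sequential conjugate updates are equivalent to a single update on the pooled data, so total successes = posterior α − prior α and total failures = posterior β − prior β.
Total across both batches: 40−12=28 germinated seeds, 21−7=14 non-germinating seeds.
Subtract the second batch: 28−16=12 germinated seeds and 14−6=8 non-germinating seeds.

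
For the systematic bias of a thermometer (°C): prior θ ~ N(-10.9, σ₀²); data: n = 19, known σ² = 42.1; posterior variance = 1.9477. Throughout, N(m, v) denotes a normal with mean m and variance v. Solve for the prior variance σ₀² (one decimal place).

For the Normal–Normal model with known σ², precisions add: τ_n = τ₀ + n/σ².
So 1/σ₀² = 1/1.9477 − 19/42.1 = 0.513426 − 0.451306 = 0.062120.
Hence σ₀² = 1/0.062120 ≈ 16.1.

σ₀² = 16.1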